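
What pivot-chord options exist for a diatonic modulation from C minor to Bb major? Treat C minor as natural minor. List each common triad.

Triads in C minor (natural minor): Cm (i), Ddim (ii°), Eb (III), Fm (iv), Gm (v), Ab (VI), Bb (VII).
Triads in Bb major: Bb (I), Cm (ii), Dm (iii), Eb (IV), F (V), Gm (vi), Adim (vii°).
Shared triads with their functions: Cm (i in C minor, ii in Bb major); Eb (III in C minor, IV in Bb major); Gm (v in C minor, vi in Bb major); Bb (VII in C minor, I in Bb major).

Cm, Eb, Gm, Bb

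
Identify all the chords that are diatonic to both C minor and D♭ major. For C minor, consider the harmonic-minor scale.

Fm, A♭

Triads in C minor (harmonic minor): Cm (i), Ddim (ii°), E♭aug (III+), Fm (iv), G (V), A♭ (VI), Bdim (vii°).
Triads in D♭ major: D♭ (I), E♭m (ii), Fm (iii), G♭ (IV), A♭ (V), B♭m (vi), Cdim (vii°).
Shared triads with their functions: Fm (iv in C minor, iii in D♭ major); A♭ (VI in C minor, V in D♭ major).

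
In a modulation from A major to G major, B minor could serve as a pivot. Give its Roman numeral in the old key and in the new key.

The scale of A major is A B C# D E F# G#; B is degree 2, and the triad built there (B-D-F#) is minor, so it is ii.
The scale of G major is G A B C D E F#; B is degree 3, and the triad built there (B-D-F#) is minor, so it is iii.

ii in A major; iii in G major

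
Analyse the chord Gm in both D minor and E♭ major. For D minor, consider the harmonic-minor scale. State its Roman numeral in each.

The scale of D minor (harmonic minor) is D E F G A B♭ C♯; G is degree 4, and the triad built there (G-B♭-D) is minor, so it is iv.
The scale of E♭ major is E♭ F G A♭ B♭ C D; G is degree 3, and the triad built there (G-B♭-D) is minor, so it is iii.

iv in D minor; iii in E♭ major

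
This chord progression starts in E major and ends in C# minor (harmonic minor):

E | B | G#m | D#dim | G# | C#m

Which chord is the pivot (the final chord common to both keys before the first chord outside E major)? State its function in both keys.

D#dim — vii° in E major, ii° in C# minor

Chords diatonic to E major: E, F#m, G#m, A, B, C#m, D#dim.
Reading the progression, the first chord not in that set is G#, so the modulation leaves E major there.
The chord immediately before G# is D#dim, which is diatonic to both keys: vii° in E major and ii° in C# minor.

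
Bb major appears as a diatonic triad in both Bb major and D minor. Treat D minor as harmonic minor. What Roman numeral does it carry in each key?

The scale of Bb major is Bb C D Eb F G A; Bb is degree 1, and the triad built there (Bb-D-F) is major, so it is I.
The scale of D minor (harmonic minor) is D E F G A Bb C#; Bb is degree 6, and the triad built there (Bb-D-F) is major, so it is VI.

I in Bb major; VI in D minor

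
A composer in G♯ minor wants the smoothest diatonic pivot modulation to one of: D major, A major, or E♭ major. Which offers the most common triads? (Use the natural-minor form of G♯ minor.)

A major

Triads of G♯ minor (natural minor): G♯m (i), A♯dim (ii°), B (III), C♯m (iv), D♯m (v), E (VI), F♯ (VII).
D major shares 0: none.
A major shares 2: C♯m, E.
E♭ major shares 0: none.
The most common triads (2) are shared with A major.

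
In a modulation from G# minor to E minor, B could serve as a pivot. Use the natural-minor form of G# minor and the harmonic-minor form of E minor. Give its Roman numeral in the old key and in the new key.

The scale of G# minor (natural minor) is G# A# B C# D# E F#; B is degree 3, and the triad built there (B-D#-F#) is major, so it is III.
The scale of E minor (harmonic minor) is E F# G A B C D#; B is degree 5, and the triad built there (B-D#-F#) is major, so it is V.

III in G# minor; V in E minor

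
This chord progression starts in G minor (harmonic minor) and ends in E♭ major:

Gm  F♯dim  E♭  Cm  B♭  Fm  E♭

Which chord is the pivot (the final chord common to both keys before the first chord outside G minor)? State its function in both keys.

Cm — iv in G minor, vi in E♭ major

Chords diatonic to G minor: Gm, Adim, B♭aug, Cm, D, E♭, F♯dim.
Reading the progression, the first chord not in that set is B♭, so the modulation leaves G minor there.
The chord immediately before B♭ is Cm, which is diatonic to both keys: iv in G minor and vi in E♭ major.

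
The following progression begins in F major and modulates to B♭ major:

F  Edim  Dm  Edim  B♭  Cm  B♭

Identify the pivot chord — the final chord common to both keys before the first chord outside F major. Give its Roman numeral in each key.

B♭ — IV in F major, I in B♭ major

Chords diatonic to F major: F, Gm, Am, B♭, C, Dm, Edim.
Reading the progression, the first chord not in that set is Cm, so the modulation leaves F major there.
The chord immediately before Cm is B♭, which is diatonic to both keys: IV in F major and I in B♭ major.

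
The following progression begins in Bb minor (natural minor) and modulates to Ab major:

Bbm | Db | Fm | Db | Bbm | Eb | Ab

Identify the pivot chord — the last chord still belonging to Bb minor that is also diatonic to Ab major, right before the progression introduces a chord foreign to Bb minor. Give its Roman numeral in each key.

Bbm — i in Bb minor, ii in Ab major

Chords diatonic to Bb minor: Bbm, Cdim, Db, Ebm, Fm, Gb, Ab.
Reading the progression, the first chord not in that set is Eb, so the modulation leaves Bb minor there.
The chord immediately before Eb is Bbm, which is diatonic to both keys: i in Bb minor and ii in Ab major.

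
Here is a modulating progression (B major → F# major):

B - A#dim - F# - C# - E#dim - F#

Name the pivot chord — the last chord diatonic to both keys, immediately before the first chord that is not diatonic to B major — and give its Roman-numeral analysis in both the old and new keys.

Chords diatonic to B major: B, C#m, D#m, E, F#, G#m, A#dim.
Reading the progression, the first chord not in that set is C#, so the modulation leaves B major there.
The chord immediately before C# is F#, which is diatonic to both keys: V in B major and I in F# major.

F# — V in B major, I in F# major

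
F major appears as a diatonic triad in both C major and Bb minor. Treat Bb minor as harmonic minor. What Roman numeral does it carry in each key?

IV in C major; V in Bb minor

The scale of C major is C D E F G A B; F is degree 4, and the triad built there (F-A-C) is major, so it is IV.
The scale of Bb minor (harmonic minor) is Bb C Db Eb F Gb A; F is degree 5, and the triad built there (F-A-C) is major, so it is V.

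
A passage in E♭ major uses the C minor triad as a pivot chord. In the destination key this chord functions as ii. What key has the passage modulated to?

B♭ major

The numeral ii denotes a minor triad on scale degree 2. With C on degree 2, the tonic of the new key is B♭.
Degree 2 carries a minor triad in major keys, so the destination is B♭ major.
Check: the diatonic triads of B♭ major are B♭ (I), Cm (ii), Dm (iii), E♭ (IV), F (V), Gm (vi), Adim (vii°) — C minor is indeed ii.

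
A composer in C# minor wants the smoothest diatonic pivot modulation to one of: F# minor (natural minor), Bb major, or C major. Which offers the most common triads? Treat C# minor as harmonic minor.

F# minor

Triads of C# minor (harmonic minor): C#m (i), D#dim (ii°), Eaug (III+), F#m (iv), G# (V), A (VI), B#dim (vii°).
F# minor (natural minor) shares 3: C#m, F#m, A.
Bb major shares 0: none.
C major shares 0: none.
The most common triads (3) are shared with F# minor.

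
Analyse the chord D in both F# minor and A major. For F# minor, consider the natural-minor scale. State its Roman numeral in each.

The scale of F# minor (natural minor) is F# G# A B C# D E; D is degree 6, and the triad built there (D-F#-A) is major, so it is VI.
The scale of A major is A B C# D E F# G#; D is degree 4, and the triad built there (D-F#-A) is major, so it is IV.

VI in F# minor; IV in A major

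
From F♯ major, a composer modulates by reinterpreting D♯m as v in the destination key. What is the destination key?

G♯ minor

The numeral v denotes a minor triad on scale degree 5. With D♯ on degree 5, the tonic of the new key is G♯.
Degree 5 carries a minor triad in natural-minor keys, so the destination is G♯ minor.
Check: the diatonic triads of G♯ minor (natural minor) are G♯m (i), A♯dim (ii°), B (III), C♯m (iv), D♯m (v), E (VI), F♯ (VII) — D♯m is indeed v.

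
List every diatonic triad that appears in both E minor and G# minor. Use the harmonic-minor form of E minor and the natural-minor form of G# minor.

B

Triads in E minor (harmonic minor): E minor (i), F# diminished (ii°), G augmented (III+), A minor (iv), B major (V), C major (VI), D# diminished (vii°).
Triads in G# minor (natural minor): G# minor (i), A# diminished (ii°), B major (III), C# minor (iv), D# minor (v), E major (VI), F# major (VII).
Shared triads with their functions: B major (V in E minor, III in G# minor).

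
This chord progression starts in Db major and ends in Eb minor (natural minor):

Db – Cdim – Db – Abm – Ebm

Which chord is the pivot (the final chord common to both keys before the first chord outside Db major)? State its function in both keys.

Chords diatonic to Db major: Db, Ebm, Fm, Gb, Ab, Bbm, Cdim.
Reading the progression, the first chord not in that set is Abm, so the modulation leaves Db major there.
The chord immediately before Abm is Db, which is diatonic to both keys: I in Db major and VII in Eb minor.

Db — I in Db major, VII in Eb minor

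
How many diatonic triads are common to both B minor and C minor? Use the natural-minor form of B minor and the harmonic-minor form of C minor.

1

Diatonic triads of B minor (natural minor): Bm (i), C#dim (ii°), D (III), Em (iv), F#m (v), G (VI), A (VII).
Diatonic triads of C minor (harmonic minor): Cm (i), Ddim (ii°), Ebaug (III+), Fm (iv), G (V), Ab (VI), Bdim (vii°).
Matching root and quality in both lists: G.
That gives 1 common triad.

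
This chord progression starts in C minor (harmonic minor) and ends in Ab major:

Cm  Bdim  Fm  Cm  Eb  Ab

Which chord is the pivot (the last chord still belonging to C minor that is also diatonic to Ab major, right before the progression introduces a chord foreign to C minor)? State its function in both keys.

Cm — i in C minor, iii in Ab major

Chords diatonic to C minor: Cm, Ddim, Ebaug, Fm, G, Ab, Bdim.
Reading the progression, the first chord not in that set is Eb, so the modulation leaves C minor there.
The chord immediately before Eb is Cm, which is diatonic to both keys: i in C minor and iii in Ab major.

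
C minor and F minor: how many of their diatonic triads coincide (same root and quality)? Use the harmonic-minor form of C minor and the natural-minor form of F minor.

Diatonic triads of C minor (harmonic minor): C minor (i), D diminished (ii°), Eb augmented (III+), F minor (iv), G major (V), Ab major (VI), B diminished (vii°).
Diatonic triads of F minor (natural minor): F minor (i), G diminished (ii°), Ab major (III), Bb minor (iv), C minor (v), Db major (VI), Eb major (VII).
Matching root and quality in both lists: C minor, F minor, Ab major.
That gives 3 common triads.

3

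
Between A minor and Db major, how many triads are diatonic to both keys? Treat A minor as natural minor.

0

Diatonic triads of A minor (natural minor): Am (i), Bdim (ii°), C (III), Dm (iv), Em (v), F (VI), G (VII).
Diatonic triads of Db major: Db (I), Ebm (ii), Fm (iii), Gb (IV), Ab (V), Bbm (vi), Cdim (vii°).
No triad has the same root and quality in both keys.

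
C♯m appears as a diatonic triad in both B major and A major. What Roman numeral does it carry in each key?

The scale of B major is B C♯ D♯ E F♯ G♯ A♯; C♯ is degree 2, and the triad built there (C♯-E-G♯) is minor, so it is ii.
The scale of A major is A B C♯ D E F♯ G♯; C♯ is degree 3, and the triad built there (C♯-E-G♯) is minor, so it is iii.

ii in B major; iii in A major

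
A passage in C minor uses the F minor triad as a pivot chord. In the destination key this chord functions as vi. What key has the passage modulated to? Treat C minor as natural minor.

Ab major

The numeral vi denotes a minor triad on scale degree 6. With F on degree 6, the tonic of the new key is Ab.
Degree 6 carries a minor triad in major keys, so the destination is Ab major.
Check: the diatonic triads of Ab major are Ab (I), Bbm (ii), Cm (iii), Db (IV), Eb (V), Fm (vi), Gdim (vii°) — F minor is indeed vi.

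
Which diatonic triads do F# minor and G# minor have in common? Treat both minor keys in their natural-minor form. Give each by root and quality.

Triads in F# minor (natural minor): F#m (i), G#dim (ii°), A (III), Bm (iv), C#m (v), D (VI), E (VII).
Triads in G# minor (natural minor): G#m (i), A#dim (ii°), B (III), C#m (iv), D#m (v), E (VI), F# (VII).
Shared triads with their functions: C#m (v in F# minor, iv in G# minor); E (VII in F# minor, VI in G# minor).

C#m, E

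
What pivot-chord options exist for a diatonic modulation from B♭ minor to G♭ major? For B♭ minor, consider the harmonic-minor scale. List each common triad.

Triads in B♭ minor (harmonic minor): B♭m (i), Cdim (ii°), D♭aug (III+), E♭m (iv), F (V), G♭ (VI), Adim (vii°).
Triads in G♭ major: G♭ (I), A♭m (ii), B♭m (iii), C♭ (IV), D♭ (V), E♭m (vi), Fdim (vii°).
Shared triads with their functions: B♭m (i in B♭ minor, iii in G♭ major); E♭m (iv in B♭ minor, vi in G♭ major); G♭ (VI in B♭ minor, I in G♭ major).

B♭m, E♭m, G♭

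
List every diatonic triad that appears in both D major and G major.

D, Em, G, Bm

Triads in D major: D major (I), E minor (ii), F# minor (iii), G major (IV), A major (V), B minor (vi), C# diminished (vii°).
Triads in G major: G major (I), A minor (ii), B minor (iii), C major (IV), D major (V), E minor (vi), F# diminished (vii°).
Shared triads with their functions: D major (I in D major, V in G major); E minor (ii in D major, vi in G major); G major (IV in D major, I in G major); B minor (vi in D major, iii in G major).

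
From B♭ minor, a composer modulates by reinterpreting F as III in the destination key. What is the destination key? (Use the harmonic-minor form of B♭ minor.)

The numeral III denotes a major triad on scale degree 3. With F on degree 3, the tonic of the new key is D.
Degree 3 carries a major triad in natural-minor keys, so the destination is D minor.
Check: the diatonic triads of D minor (natural minor) are Dm (i), Edim (ii°), F (III), Gm (iv), Am (v), B♭ (VI), C (VII) — F is indeed III.

D minor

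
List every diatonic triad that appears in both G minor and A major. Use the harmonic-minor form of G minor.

D

Triads in G minor (harmonic minor): G minor (i), A diminished (ii°), B♭ augmented (III+), C minor (iv), D major (V), E♭ major (VI), F♯ diminished (vii°).
Triads in A major: A major (I), B minor (ii), C♯ minor (iii), D major (IV), E major (V), F♯ minor (vi), G♯ diminished (vii°).
Shared triads with their functions: D major (V in G minor, IV in A major).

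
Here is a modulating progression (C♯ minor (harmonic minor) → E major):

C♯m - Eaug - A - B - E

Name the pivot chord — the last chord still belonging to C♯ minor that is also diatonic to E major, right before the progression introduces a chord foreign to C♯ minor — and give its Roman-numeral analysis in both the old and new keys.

A — VI in C♯ minor, IV in E major

Chords diatonic to C♯ minor: C♯m, D♯dim, Eaug, F♯m, G♯, A, B♯dim.
Reading the progression, the first chord not in that set is B, so the modulation leaves C♯ minor there.
The chord immediately before B is A, which is diatonic to both keys: VI in C♯ minor and IV in E major.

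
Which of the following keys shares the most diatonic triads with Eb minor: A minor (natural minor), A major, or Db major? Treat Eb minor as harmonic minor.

Triads of Eb minor (harmonic minor): Ebm (i), Fdim (ii°), Gbaug (III+), Abm (iv), Bb (V), Cb (VI), Ddim (vii°).
A minor (natural minor) shares 0: none.
A major shares 0: none.
Db major shares 1: Ebm.
The most common triads (1) are shared with Db major.

Db major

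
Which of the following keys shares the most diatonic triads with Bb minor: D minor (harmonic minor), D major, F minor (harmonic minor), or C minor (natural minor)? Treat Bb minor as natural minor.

F minor

Triads of Bb minor (natural minor): Bb minor (i), C diminished (ii°), Db major (III), Eb minor (iv), F minor (v), Gb major (VI), Ab major (VII).
D minor (harmonic minor) shares 0: none.
D major shares 0: none.
F minor (harmonic minor) shares 3: Bbm, Db, Fm.
C minor (natural minor) shares 2: Fm, Ab.
The most common triads (3) are shared with F minor.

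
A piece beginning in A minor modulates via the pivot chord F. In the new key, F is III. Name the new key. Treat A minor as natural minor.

D minor

The numeral III denotes a major triad on scale degree 3. With F on degree 3, the tonic of the new key is D.
Degree 3 carries a major triad in natural-minor keys, so the destination is D minor.
Check: the diatonic triads of D minor (natural minor) are Dm (i), Edim (ii°), F (III), Gm (iv), Am (v), B♭ (VI), C (VII) — F is indeed III.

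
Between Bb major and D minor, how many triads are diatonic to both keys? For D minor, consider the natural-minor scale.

Diatonic triads of Bb major: Bb (I), Cm (ii), Dm (iii), Eb (IV), F (V), Gm (vi), Adim (vii°).
Diatonic triads of D minor (natural minor): Dm (i), Edim (ii°), F (III), Gm (iv), Am (v), Bb (VI), C (VII).
Matching root and quality in both lists: Bb, Dm, F, Gm.
That gives 4 common triads.

4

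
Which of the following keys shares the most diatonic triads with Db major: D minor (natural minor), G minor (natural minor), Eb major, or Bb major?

Triads of Db major: Db (I), Ebm (ii), Fm (iii), Gb (IV), Ab (V), Bbm (vi), Cdim (vii°).
D minor (natural minor) shares 0: none.
G minor (natural minor) shares 0: none.
Eb major shares 2: Fm, Ab.
Bb major shares 0: none.
The most common triads (2) are shared with Eb major.

Eb major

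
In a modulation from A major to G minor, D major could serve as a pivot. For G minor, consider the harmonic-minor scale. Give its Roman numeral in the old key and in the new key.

The scale of A major is A B C# D E F# G#; D is degree 4, and the triad built there (D-F#-A) is major, so it is IV.
The scale of G minor (harmonic minor) is G A Bb C D Eb F#; D is degree 5, and the triad built there (D-F#-A) is major, so it is V.

IV in A major; V in G minor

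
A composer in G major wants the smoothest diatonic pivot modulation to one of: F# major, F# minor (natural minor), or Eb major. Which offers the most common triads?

Triads of G major: G major (I), A minor (ii), B minor (iii), C major (IV), D major (V), E minor (vi), F# diminished (vii°).
F# major shares 0: none.
F# minor (natural minor) shares 2: Bm, D.
Eb major shares 0: none.
The most common triads (2) are shared with F# minor.

F# minor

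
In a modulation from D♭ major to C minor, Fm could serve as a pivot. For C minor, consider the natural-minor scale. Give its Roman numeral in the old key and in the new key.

iii in D♭ major; iv in C minor

The scale of D♭ major is D♭ E♭ F G♭ A♭ B♭ C; F is degree 3, and the triad built there (F-A♭-C) is minor, so it is iii.
The scale of C minor (natural minor) is C D E♭ F G A♭ B♭; F is degree 4, and the triad built there (F-A♭-C) is minor, so it is iv.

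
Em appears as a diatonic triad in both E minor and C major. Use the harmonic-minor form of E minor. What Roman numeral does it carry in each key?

i in E minor; iii in C major

The scale of E minor (harmonic minor) is E F# G A B C D#; E is degree 1, and the triad built there (E-G-B) is minor, so it is i.
The scale of C major is C D E F G A B; E is degree 3, and the triad built there (E-G-B) is minor, so it is iii.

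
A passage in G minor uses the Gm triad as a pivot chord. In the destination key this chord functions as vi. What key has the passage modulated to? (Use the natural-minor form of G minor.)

Bb major

The numeral vi denotes a minor triad on scale degree 6. With G on degree 6, the tonic of the new key is Bb.
Degree 6 carries a minor triad in major keys, so the destination is Bb major.
Check: the diatonic triads of Bb major are Bb (I), Cm (ii), Dm (iii), Eb (IV), F (V), Gm (vi), Adim (vii°) — Gm is indeed vi.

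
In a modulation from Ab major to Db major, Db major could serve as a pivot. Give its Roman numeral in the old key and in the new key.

IV in Ab major; I in Db major

The scale of Ab major is Ab Bb C Db Eb F G; Db is degree 4, and the triad built there (Db-F-Ab) is major, so it is IV.
The scale of Db major is Db Eb F Gb Ab Bb C; Db is degree 1, and the triad built there (Db-F-Ab) is major, so it is I.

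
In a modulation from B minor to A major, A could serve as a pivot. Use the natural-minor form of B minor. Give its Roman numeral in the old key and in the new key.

VII in B minor; I in A major

The scale of B minor (natural minor) is B C# D E F# G A; A is degree 7, and the triad built there (A-C#-E) is major, so it is VII.
The scale of A major is A B C# D E F# G#; A is degree 1, and the triad built there (A-C#-E) is major, so it is I.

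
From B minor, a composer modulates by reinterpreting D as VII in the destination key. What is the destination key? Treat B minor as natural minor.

The numeral VII denotes a major triad on scale degree 7. With D on degree 7, the tonic of the new key is E.
Degree 7 carries a major triad in natural-minor keys, so the destination is E minor.
Check: the diatonic triads of E minor (natural minor) are Em (i), F#dim (ii°), G (III), Am (iv), Bm (v), C (VI), D (VII) — D is indeed VII.

E minor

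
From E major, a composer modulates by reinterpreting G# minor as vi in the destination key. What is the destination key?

The numeral vi denotes a minor triad on scale degree 6. With G# on degree 6, the tonic of the new key is B.
Degree 6 carries a minor triad in major keys, so the destination is B major.
Check: the diatonic triads of B major are B (I), C#m (ii), D#m (iii), E (IV), F# (V), G#m (vi), A#dim (vii°) — G# minor is indeed vi.

B major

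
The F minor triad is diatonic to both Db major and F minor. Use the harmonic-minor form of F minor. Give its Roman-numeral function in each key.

iii in Db major; i in F minor

The scale of Db major is Db Eb F Gb Ab Bb C; F is degree 3, and the triad built there (F-Ab-C) is minor, so it is iii.
The scale of F minor (harmonic minor) is F G Ab Bb C Db E; F is degree 1, and the triad built there (F-Ab-C) is minor, so it is i.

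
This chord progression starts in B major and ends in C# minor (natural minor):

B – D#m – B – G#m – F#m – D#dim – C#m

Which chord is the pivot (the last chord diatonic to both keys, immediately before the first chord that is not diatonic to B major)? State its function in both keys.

Chords diatonic to B major: B, C#m, D#m, E, F#, G#m, A#dim.
Reading the progression, the first chord not in that set is F#m, so the modulation leaves B major there.
The chord immediately before F#m is G#m, which is diatonic to both keys: vi in B major and v in C# minor.

G#m — vi in B major, v in C# minor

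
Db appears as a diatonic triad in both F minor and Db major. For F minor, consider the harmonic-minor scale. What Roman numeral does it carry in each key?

VI in F minor; I in Db major

The scale of F minor (harmonic minor) is F G Ab Bb C Db E; Db is degree 6, and the triad built there (Db-F-Ab) is major, so it is VI.
The scale of Db major is Db Eb F Gb Ab Bb C; Db is degree 1, and the triad built there (Db-F-Ab) is major, so it is I.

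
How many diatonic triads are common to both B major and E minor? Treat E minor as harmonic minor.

Diatonic triads of B major: B major (I), C# minor (ii), D# minor (iii), E major (IV), F# major (V), G# minor (vi), A# diminished (vii°).
Diatonic triads of E minor (harmonic minor): E minor (i), F# diminished (ii°), G augmented (III+), A minor (iv), B major (V), C major (VI), D# diminished (vii°).
Matching root and quality in both lists: B major.
That gives 1 common triad.

1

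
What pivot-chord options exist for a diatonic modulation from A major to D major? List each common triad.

Triads in A major: A (I), Bm (ii), C#m (iii), D (IV), E (V), F#m (vi), G#dim (vii°).
Triads in D major: D (I), Em (ii), F#m (iii), G (IV), A (V), Bm (vi), C#dim (vii°).
Shared triads with their functions: A (I in A major, V in D major); Bm (ii in A major, vi in D major); D (IV in A major, I in D major); F#m (vi in A major, iii in D major).

A, Bm, D, F#m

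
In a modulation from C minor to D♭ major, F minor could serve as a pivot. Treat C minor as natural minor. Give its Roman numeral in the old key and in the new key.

iv in C minor; iii in D♭ major

The scale of C minor (natural minor) is C D E♭ F G A♭ B♭; F is degree 4, and the triad built there (F-A♭-C) is minor, so it is iv.
The scale of D♭ major is D♭ E♭ F G♭ A♭ B♭ C; F is degree 3, and the triad built there (F-A♭-C) is minor, so it is iii.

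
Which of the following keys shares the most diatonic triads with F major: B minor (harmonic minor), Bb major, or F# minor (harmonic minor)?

Triads of F major: F major (I), G minor (ii), A minor (iii), Bb major (IV), C major (V), D minor (vi), E diminished (vii°).
B minor (harmonic minor) shares 0: none.
Bb major shares 4: F, Gm, Bb, Dm.
F# minor (harmonic minor) shares 0: none.
The most common triads (4) are shared with Bb major.

Bb major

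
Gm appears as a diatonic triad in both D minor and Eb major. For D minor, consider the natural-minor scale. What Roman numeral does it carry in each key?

iv in D minor; iii in Eb major

The scale of D minor (natural minor) is D E F G A Bb C; G is degree 4, and the triad built there (G-Bb-D) is minor, so it is iv.
The scale of Eb major is Eb F G Ab Bb C D; G is degree 3, and the triad built there (G-Bb-D) is minor, so it is iii.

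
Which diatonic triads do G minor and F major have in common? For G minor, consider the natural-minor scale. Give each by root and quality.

Gm, Bb, Dm, F

Triads in G minor (natural minor): G minor (i), A diminished (ii°), Bb major (III), C minor (iv), D minor (v), Eb major (VI), F major (VII).
Triads in F major: F major (I), G minor (ii), A minor (iii), Bb major (IV), C major (V), D minor (vi), E diminished (vii°).
Shared triads with their functions: G minor (i in G minor, ii in F major); Bb major (III in G minor, IV in F major); D minor (v in G minor, vi in F major); F major (VII in G minor, I in F major).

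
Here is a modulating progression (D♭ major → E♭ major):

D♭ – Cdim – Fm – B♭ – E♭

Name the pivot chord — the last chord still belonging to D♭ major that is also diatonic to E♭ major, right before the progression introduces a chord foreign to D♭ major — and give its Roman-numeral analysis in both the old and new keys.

Fm — iii in D♭ major, ii in E♭ major

Chords diatonic to D♭ major: D♭, E♭m, Fm, G♭, A♭, B♭m, Cdim.
Reading the progression, the first chord not in that set is B♭, so the modulation leaves D♭ major there.
The chord immediately before B♭ is Fm, which is diatonic to both keys: iii in D♭ major and ii in E♭ major.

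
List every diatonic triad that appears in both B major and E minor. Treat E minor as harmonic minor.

Triads in B major: B (I), C♯m (ii), D♯m (iii), E (IV), F♯ (V), G♯m (vi), A♯dim (vii°).
Triads in E minor (harmonic minor): Em (i), F♯dim (ii°), Gaug (III+), Am (iv), B (V), C (VI), D♯dim (vii°).
Shared triads with their functions: B (I in B major, V in E minor).

B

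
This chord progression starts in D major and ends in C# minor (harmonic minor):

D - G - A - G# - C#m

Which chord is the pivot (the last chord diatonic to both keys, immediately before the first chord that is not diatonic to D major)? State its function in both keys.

A — V in D major, VI in C# minor

Chords diatonic to D major: D, Em, F#m, G, A, Bm, C#dim.
Reading the progression, the first chord not in that set is G#, so the modulation leaves D major there.
The chord immediately before G# is A, which is diatonic to both keys: V in D major and VI in C# minor.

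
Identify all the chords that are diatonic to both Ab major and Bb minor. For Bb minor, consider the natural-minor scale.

Ab, Bbm, Db, Fm

Triads in Ab major: Ab major (I), Bb minor (ii), C minor (iii), Db major (IV), Eb major (V), F minor (vi), G diminished (vii°).
Triads in Bb minor (natural minor): Bb minor (i), C diminished (ii°), Db major (III), Eb minor (iv), F minor (v), Gb major (VI), Ab major (VII).
Shared triads with their functions: Ab major (I in Ab major, VII in Bb minor); Bb minor (ii in Ab major, i in Bb minor); Db major (IV in Ab major, III in Bb minor); F minor (vi in Ab major, v in Bb minor).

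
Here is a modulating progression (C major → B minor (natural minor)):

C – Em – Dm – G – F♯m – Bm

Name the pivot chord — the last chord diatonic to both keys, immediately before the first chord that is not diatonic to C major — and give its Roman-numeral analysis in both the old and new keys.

G — V in C major, VI in B minor

Chords diatonic to C major: C, Dm, Em, F, G, Am, Bdim.
Reading the progression, the first chord not in that set is F♯m, so the modulation leaves C major there.
The chord immediately before F♯m is G, which is diatonic to both keys: V in C major and VI in B minor.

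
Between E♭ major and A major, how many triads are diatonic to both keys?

0

Diatonic triads of E♭ major: E♭ major (I), F minor (ii), G minor (iii), A♭ major (IV), B♭ major (V), C minor (vi), D diminished (vii°).
Diatonic triads of A major: A major (I), B minor (ii), C♯ minor (iii), D major (IV), E major (V), F♯ minor (vi), G♯ diminished (vii°).
No triad has the same root and quality in both keys.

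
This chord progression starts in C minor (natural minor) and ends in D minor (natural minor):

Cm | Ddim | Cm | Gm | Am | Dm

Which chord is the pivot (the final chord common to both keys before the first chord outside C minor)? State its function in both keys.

Gm — v in C minor, iv in D minor

Chords diatonic to C minor: Cm, Ddim, Eb, Fm, Gm, Ab, Bb.
Reading the progression, the first chord not in that set is Am, so the modulation leaves C minor there.
The chord immediately before Am is Gm, which is diatonic to both keys: v in C minor and iv in D minor.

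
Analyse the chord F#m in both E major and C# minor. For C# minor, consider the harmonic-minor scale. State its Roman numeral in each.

The scale of E major is E F# G# A B C# D#; F# is degree 2, and the triad built there (F#-A-C#) is minor, so it is ii.
The scale of C# minor (harmonic minor) is C# D# E F# G# A B#; F# is degree 4, and the triad built there (F#-A-C#) is minor, so it is iv.

ii in E major; iv in C# minor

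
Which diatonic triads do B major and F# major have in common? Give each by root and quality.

Triads in B major: B (I), C#m (ii), D#m (iii), E (IV), F# (V), G#m (vi), A#dim (vii°).
Triads in F# major: F# (I), G#m (ii), A#m (iii), B (IV), C# (V), D#m (vi), E#dim (vii°).
Shared triads with their functions: B (I in B major, IV in F# major); D#m (iii in B major, vi in F# major); F# (V in B major, I in F# major); G#m (vi in B major, ii in F# major).

B, D#m, F#, G#m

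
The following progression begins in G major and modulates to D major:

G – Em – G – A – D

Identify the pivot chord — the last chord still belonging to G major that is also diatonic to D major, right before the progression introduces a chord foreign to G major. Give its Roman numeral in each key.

G — I in G major, IV in D major

Chords diatonic to G major: G, Am, Bm, C, D, Em, F#dim.
Reading the progression, the first chord not in that set is A, so the modulation leaves G major there.
The chord immediately before A is G, which is diatonic to both keys: I in G major and IV in D major.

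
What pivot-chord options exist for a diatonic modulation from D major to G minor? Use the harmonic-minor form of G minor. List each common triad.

Triads in D major: D (I), Em (ii), F♯m (iii), G (IV), A (V), Bm (vi), C♯dim (vii°).
Triads in G minor (harmonic minor): Gm (i), Adim (ii°), B♭aug (III+), Cm (iv), D (V), E♭ (VI), F♯dim (vii°).
Shared triads with their functions: D (I in D major, V in G minor).

D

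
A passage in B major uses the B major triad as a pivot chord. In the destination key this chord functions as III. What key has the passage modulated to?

G# minor

The numeral III denotes a major triad on scale degree 3. With B on degree 3, the tonic of the new key is G#.
Degree 3 carries a major triad in natural-minor keys, so the destination is G# minor.
Check: the diatonic triads of G# minor (natural minor) are G#m (i), A#dim (ii°), B (III), C#m (iv), D#m (v), E (VI), F# (VII) — B major is indeed III.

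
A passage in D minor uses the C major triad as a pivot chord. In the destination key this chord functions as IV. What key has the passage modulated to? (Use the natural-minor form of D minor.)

The numeral IV denotes a major triad on scale degree 4. With C on degree 4, the tonic of the new key is G.
Degree 4 carries a major triad in major keys, so the destination is G major.
Check: the diatonic triads of G major are G (I), Am (ii), Bm (iii), C (IV), D (V), Em (vi), F#dim (vii°) — C major is indeed IV.

G major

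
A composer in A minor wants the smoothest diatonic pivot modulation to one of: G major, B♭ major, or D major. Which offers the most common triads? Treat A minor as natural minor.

Triads of A minor (natural minor): Am (i), Bdim (ii°), C (III), Dm (iv), Em (v), F (VI), G (VII).
G major shares 4: Am, C, Em, G.
B♭ major shares 2: Dm, F.
D major shares 2: Em, G.
The most common triads (4) are shared with G major.

G major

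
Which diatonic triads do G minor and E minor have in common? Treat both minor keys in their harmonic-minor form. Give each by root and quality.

Triads in G minor (harmonic minor): G minor (i), A diminished (ii°), Bb augmented (III+), C minor (iv), D major (V), Eb major (VI), F# diminished (vii°).
Triads in E minor (harmonic minor): E minor (i), F# diminished (ii°), G augmented (III+), A minor (iv), B major (V), C major (VI), D# diminished (vii°).
Shared triads with their functions: F# diminished (vii° in G minor, ii° in E minor).

F#dim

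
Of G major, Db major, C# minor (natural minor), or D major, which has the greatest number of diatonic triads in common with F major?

G major

Triads of F major: F major (I), G minor (ii), A minor (iii), Bb major (IV), C major (V), D minor (vi), E diminished (vii°).
G major shares 2: Am, C.
Db major shares 0: none.
C# minor (natural minor) shares 0: none.
D major shares 0: none.
The most common triads (2) are shared with G major.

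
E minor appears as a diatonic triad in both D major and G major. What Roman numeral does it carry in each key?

ii in D major; vi in G major

The scale of D major is D E F# G A B C#; E is degree 2, and the triad built there (E-G-B) is minor, so it is ii.
The scale of G major is G A B C D E F#; E is degree 6, and the triad built there (E-G-B) is minor, so it is vi.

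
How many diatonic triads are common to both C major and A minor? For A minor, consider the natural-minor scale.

Diatonic triads of C major: C (I), Dm (ii), Em (iii), F (IV), G (V), Am (vi), Bdim (vii°).
Diatonic triads of A minor (natural minor): Am (i), Bdim (ii°), C (III), Dm (iv), Em (v), F (VI), G (VII).
Matching root and quality in both lists: C, Dm, Em, F, G, Am, Bdim.
That gives 7 common triads.

7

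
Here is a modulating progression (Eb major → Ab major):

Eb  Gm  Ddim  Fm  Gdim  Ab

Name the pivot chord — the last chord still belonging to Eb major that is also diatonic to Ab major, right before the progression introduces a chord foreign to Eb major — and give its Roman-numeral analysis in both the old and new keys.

Chords diatonic to Eb major: Eb, Fm, Gm, Ab, Bb, Cm, Ddim.
Reading the progression, the first chord not in that set is Gdim, so the modulation leaves Eb major there.
The chord immediately before Gdim is Fm, which is diatonic to both keys: ii in Eb major and vi in Ab major.

Fm — ii in Eb major, vi in Ab major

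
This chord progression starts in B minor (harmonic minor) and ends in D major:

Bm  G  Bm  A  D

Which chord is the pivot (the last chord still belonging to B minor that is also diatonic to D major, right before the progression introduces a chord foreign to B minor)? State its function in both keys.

Bm — i in B minor, vi in D major

Chords diatonic to B minor: Bm, C#dim, Daug, Em, F#, G, A#dim.
Reading the progression, the first chord not in that set is A, so the modulation leaves B minor there.
The chord immediately before A is Bm, which is diatonic to both keys: i in B minor and vi in D major.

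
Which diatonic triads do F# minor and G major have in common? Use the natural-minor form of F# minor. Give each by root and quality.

Triads in F# minor (natural minor): F#m (i), G#dim (ii°), A (III), Bm (iv), C#m (v), D (VI), E (VII).
Triads in G major: G (I), Am (ii), Bm (iii), C (IV), D (V), Em (vi), F#dim (vii°).
Shared triads with their functions: Bm (iv in F# minor, iii in G major); D (VI in F# minor, V in G major).

Bm, D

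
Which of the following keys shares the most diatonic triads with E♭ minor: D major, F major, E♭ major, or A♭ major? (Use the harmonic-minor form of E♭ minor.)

Triads of E♭ minor (harmonic minor): E♭m (i), Fdim (ii°), G♭aug (III+), A♭m (iv), B♭ (V), C♭ (VI), Ddim (vii°).
D major shares 0: none.
F major shares 1: B♭.
E♭ major shares 2: B♭, Ddim.
A♭ major shares 0: none.
The most common triads (2) are shared with E♭ major.

E♭ major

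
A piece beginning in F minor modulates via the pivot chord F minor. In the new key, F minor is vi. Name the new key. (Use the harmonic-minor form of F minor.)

Ab major

The numeral vi denotes a minor triad on scale degree 6. With F on degree 6, the tonic of the new key is Ab.
Degree 6 carries a minor triad in major keys, so the destination is Ab major.
Check: the diatonic triads of Ab major are Ab (I), Bbm (ii), Cm (iii), Db (IV), Eb (V), Fm (vi), Gdim (vii°) — F minor is indeed vi.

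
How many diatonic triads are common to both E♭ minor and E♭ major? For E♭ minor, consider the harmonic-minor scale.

Diatonic triads of E♭ minor (harmonic minor): E♭m (i), Fdim (ii°), G♭aug (III+), A♭m (iv), B♭ (V), C♭ (VI), Ddim (vii°).
Diatonic triads of E♭ major: E♭ (I), Fm (ii), Gm (iii), A♭ (IV), B♭ (V), Cm (vi), Ddim (vii°).
Matching root and quality in both lists: B♭, Ddim.
That gives 2 common triads.

2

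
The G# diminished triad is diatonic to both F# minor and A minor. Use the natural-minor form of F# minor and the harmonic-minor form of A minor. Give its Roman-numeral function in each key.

ii° in F# minor; vii° in A minor

The scale of F# minor (natural minor) is F# G# A B C# D E; G# is degree 2, and the triad built there (G#-B-D) is diminished, so it is ii°.
The scale of A minor (harmonic minor) is A B C D E F G#; G# is degree 7, and the triad built there (G#-B-D) is diminished, so it is vii°.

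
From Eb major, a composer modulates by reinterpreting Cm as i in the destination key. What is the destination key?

C minor

The numeral i denotes a minor triad on scale degree 1. With C on degree 1, the tonic of the new key is C.
Degree 1 carries a minor triad in minor keys, so the destination is C minor.
Check: the diatonic triads of C minor (natural minor) are Cm (i), Ddim (ii°), Eb (III), Fm (iv), Gm (v), Ab (VI), Bb (VII) — Cm is indeed i.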